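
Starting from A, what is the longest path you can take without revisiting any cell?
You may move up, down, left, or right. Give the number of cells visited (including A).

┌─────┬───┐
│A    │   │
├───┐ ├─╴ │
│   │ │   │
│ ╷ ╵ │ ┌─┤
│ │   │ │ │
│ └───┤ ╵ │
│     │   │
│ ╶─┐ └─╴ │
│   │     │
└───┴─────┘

Finding longest simple path using DFS:
Start: (0, 0)
Longest path visits 22 cells
Path: A → right → right → down → down → left → up → left → down → down → right → right → down → right → right → up → left → up → up → right → up → left

Solution:

┌─────┬───┐
│A → ↓│B ↰│
├───┐ ├─╴ │
│↓ ↰│↓│↱ ↑│
│ ╷ ╵ │ ┌─┤
│↓│↑ ↲│↑│ │
│ └───┤ ╵ │
│↳ → ↓│↑ ↰│
│ ╶─┐ └─╴ │
│   │↳ → ↑│
└───┴─────┘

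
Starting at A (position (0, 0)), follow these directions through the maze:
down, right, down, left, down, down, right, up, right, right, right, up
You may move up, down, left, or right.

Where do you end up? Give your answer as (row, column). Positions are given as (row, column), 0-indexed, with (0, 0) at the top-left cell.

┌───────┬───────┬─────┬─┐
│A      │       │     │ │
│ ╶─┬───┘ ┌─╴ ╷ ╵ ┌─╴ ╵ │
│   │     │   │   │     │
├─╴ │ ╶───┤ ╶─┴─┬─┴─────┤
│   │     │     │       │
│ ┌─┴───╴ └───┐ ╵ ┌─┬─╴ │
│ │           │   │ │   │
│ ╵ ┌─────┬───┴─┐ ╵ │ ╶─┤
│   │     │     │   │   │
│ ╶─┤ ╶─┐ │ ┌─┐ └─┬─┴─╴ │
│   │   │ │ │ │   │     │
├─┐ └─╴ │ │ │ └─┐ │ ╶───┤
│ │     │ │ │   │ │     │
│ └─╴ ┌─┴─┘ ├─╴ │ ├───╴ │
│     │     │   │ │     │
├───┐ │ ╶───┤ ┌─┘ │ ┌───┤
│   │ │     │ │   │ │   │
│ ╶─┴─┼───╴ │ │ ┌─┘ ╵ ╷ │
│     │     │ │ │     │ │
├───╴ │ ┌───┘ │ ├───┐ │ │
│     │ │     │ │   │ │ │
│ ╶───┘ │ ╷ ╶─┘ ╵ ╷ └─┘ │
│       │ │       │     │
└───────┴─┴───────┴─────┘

Following directions step by step:
Start: (0, 0)
  down: (0, 0) → (1, 0)
  right: (1, 0) → (1, 1)
  down: (1, 1) → (2, 1)
  left: (2, 1) → (2, 0)
  down: (2, 0) → (3, 0)
  down: (3, 0) → (4, 0)
  right: (4, 0) → (4, 1)
  up: (4, 1) → (3, 1)
  right: (3, 1) → (3, 2)
  right: (3, 2) → (3, 3)
  right: (3, 3) → (3, 4)
  up: (3, 4) → (2, 4)
Final position: (2, 4)

Path taken:

┌───────┬───────┬─────┬─┐
│A      │       │     │ │
│ ╶─┬───┘ ┌─╴ ╷ ╵ ┌─╴ ╵ │
│↳ ↓│     │   │   │     │
├─╴ │ ╶───┤ ╶─┴─┬─┴─────┤
│↓ ↲│    B│     │       │
│ ┌─┴───╴ └───┐ ╵ ┌─┬─╴ │
│↓│↱ → → ↑    │   │ │   │
│ ╵ ┌─────┬───┴─┐ ╵ │ ╶─┤
│↳ ↑│     │     │   │   │
│ ╶─┤ ╶─┐ │ ┌─┐ └─┬─┴─╴ │
│   │   │ │ │ │   │     │
├─┐ └─╴ │ │ │ └─┐ │ ╶───┤
│ │     │ │ │   │ │     │
│ └─╴ ┌─┴─┘ ├─╴ │ ├───╴ │
│     │     │   │ │     │
├───┐ │ ╶───┤ ┌─┘ │ ┌───┤
│   │ │     │ │   │ │   │
│ ╶─┴─┼───╴ │ │ ┌─┘ ╵ ╷ │
│     │     │ │ │     │ │
├───╴ │ ┌───┘ │ ├───┐ │ │
│     │ │     │ │   │ │ │
│ ╶───┘ │ ╷ ╶─┘ ╵ ╷ └─┘ │
│       │ │       │     │
└───────┴─┴───────┴─────┘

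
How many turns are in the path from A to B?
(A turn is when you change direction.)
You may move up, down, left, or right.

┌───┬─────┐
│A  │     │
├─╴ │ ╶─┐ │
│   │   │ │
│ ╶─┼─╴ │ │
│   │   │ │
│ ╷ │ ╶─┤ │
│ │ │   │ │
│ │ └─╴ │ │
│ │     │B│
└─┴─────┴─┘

Directions: right, down, left, down, right, down, down, right, right, up, left, up, right, up, left, up, right, right, down, down, down, down
Number of turns: 15

Solution:

┌───┬─────┐
│A ↓│↱ → ↓│
├─╴ │ ╶─┐ │
│↓ ↲│↑ ↰│↓│
│ ╶─┼─╴ │ │
│↳ ↓│↱ ↑│↓│
│ ╷ │ ╶─┤ │
│ │↓│↑ ↰│↓│
│ │ └─╴ │ │
│ │↳ → ↑│B│
└─┴─────┴─┘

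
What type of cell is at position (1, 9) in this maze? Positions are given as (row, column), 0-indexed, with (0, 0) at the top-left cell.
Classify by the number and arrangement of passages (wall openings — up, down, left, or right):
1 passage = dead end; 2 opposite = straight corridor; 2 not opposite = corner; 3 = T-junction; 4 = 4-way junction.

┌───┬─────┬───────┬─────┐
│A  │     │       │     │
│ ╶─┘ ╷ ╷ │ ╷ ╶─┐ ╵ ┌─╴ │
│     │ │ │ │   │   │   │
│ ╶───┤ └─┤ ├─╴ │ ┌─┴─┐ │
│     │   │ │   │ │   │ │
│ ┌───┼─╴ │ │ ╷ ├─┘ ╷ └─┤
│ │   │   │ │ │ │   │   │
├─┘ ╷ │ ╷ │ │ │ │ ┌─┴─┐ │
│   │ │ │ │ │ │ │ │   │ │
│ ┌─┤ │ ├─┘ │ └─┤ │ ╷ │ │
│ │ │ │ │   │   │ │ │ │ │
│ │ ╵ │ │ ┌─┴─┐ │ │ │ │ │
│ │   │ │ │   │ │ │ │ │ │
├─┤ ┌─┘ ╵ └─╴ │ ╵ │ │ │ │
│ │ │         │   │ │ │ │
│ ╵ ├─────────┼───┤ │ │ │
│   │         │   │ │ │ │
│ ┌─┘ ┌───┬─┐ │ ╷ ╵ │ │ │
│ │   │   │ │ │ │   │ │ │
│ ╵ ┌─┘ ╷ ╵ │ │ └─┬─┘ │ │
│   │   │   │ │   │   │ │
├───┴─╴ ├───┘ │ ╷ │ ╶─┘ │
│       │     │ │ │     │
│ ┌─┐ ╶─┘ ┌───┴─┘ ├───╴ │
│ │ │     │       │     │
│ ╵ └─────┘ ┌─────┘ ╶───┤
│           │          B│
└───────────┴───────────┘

Checking cell at (1, 9):
Number of passages: 2
Cell type: corner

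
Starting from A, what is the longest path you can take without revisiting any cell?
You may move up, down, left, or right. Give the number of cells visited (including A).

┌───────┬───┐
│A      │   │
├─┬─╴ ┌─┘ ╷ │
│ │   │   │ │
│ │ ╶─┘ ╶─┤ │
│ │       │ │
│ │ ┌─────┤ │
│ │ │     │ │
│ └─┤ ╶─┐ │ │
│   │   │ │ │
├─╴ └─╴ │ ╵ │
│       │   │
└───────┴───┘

Finding longest simple path using DFS:
Start: (0, 0)
Longest path visits 32 cells
Path: A → right → right → down → left → down → right → right → up → right → up → right → down → down → down → down → down → left → up → up → left → left → down → right → down → left → left → up → left → up → up → up

Solution:

┌───────┬───┐
│A → ↓  │↱ ↓│
├─┬─╴ ┌─┘ ╷ │
│B│↓ ↲│↱ ↑│↓│
│ │ ╶─┘ ╶─┤ │
│↑│↳ → ↑  │↓│
│ │ ┌─────┤ │
│↑│ │↓ ← ↰│↓│
│ └─┤ ╶─┐ │ │
│↑ ↰│↳ ↓│↑│↓│
├─╴ └─╴ │ ╵ │
│  ↑ ← ↲│↑ ↲│
└───────┴───┘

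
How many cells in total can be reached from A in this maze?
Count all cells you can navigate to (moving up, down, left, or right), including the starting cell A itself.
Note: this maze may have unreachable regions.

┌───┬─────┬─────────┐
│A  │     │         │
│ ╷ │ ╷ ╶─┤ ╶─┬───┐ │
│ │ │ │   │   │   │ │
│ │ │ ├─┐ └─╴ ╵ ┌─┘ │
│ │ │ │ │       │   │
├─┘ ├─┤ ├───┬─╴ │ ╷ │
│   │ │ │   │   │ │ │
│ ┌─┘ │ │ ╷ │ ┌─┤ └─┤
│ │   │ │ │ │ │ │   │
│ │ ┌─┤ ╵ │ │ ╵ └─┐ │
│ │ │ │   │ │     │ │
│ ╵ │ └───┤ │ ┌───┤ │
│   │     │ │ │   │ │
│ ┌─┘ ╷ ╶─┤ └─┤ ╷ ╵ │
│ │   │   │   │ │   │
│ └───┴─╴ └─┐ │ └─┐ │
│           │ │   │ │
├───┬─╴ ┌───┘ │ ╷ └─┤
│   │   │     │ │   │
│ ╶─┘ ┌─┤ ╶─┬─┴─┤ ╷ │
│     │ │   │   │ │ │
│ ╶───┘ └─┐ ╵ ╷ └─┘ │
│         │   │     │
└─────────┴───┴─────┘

Using BFS/flood-fill to find all reachable cells from A:
Maze size: 12 × 10 = 120 total cells
76 cell(s) are walled off and cannot be reached from A.
Reachable cells: 44

Reachable region (· marks reachable cells):

┌───┬─────┬─────────┐
│A ·│     │         │
│ ╷ │ ╷ ╶─┤ ╶─┬───┐ │
│·│·│ │   │   │   │ │
│ │ │ ├─┐ └─╴ ╵ ┌─┘ │
│·│·│ │ │       │   │
├─┘ ├─┤ ├───┬─╴ │ ╷ │
│· ·│·│ │   │   │ │ │
│ ┌─┘ │ │ ╷ │ ┌─┤ └─┤
│·│· ·│ │ │ │ │ │   │
│ │ ┌─┤ ╵ │ │ ╵ └─┐ │
│·│·│·│   │ │     │ │
│ ╵ │ └───┤ │ ┌───┤ │
│· ·│· · ·│ │ │   │ │
│ ┌─┘ ╷ ╶─┤ └─┤ ╷ ╵ │
│·│· ·│· ·│   │ │   │
│ └───┴─╴ └─┐ │ └─┐ │
│· · · · · ·│ │   │ │
├───┬─╴ ┌───┘ │ ╷ └─┤
│· ·│· ·│     │ │   │
│ ╶─┘ ┌─┤ ╶─┬─┴─┤ ╷ │
│· · ·│·│   │   │ │ │
│ ╶───┘ └─┐ ╵ ╷ └─┘ │
│· · · · ·│   │     │
└─────────┴───┴─────┘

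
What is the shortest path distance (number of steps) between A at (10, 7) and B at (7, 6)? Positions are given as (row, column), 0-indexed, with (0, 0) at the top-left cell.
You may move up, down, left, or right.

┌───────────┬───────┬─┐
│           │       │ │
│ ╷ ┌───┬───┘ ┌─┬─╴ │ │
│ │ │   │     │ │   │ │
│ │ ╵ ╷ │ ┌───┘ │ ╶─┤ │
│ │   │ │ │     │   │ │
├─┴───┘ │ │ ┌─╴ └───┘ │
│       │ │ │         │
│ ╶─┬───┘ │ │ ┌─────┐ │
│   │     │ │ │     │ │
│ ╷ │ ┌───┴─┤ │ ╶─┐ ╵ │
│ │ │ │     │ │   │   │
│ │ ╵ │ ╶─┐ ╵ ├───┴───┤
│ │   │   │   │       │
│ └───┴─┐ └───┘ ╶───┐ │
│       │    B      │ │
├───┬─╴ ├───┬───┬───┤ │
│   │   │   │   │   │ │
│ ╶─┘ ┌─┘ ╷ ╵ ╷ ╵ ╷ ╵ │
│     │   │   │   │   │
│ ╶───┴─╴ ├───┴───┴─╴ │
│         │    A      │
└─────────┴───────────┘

Finding path from (10, 7) to (7, 6):
Path: (10,7) → (10,8) → (10,9) → (10,10) → (9,10) → (8,10) → (7,10) → (6,10) → (6,9) → (6,8) → (6,7) → (7,7) → (7,6)
Distance: 12 steps

Solution:

┌───────────┬───────┬─┐
│           │       │ │
│ ╷ ┌───┬───┘ ┌─┬─╴ │ │
│ │ │   │     │ │   │ │
│ │ ╵ ╷ │ ┌───┘ │ ╶─┤ │
│ │   │ │ │     │   │ │
├─┴───┘ │ │ ┌─╴ └───┘ │
│       │ │ │         │
│ ╶─┬───┘ │ │ ┌─────┐ │
│   │     │ │ │     │ │
│ ╷ │ ┌───┴─┤ │ ╶─┐ ╵ │
│ │ │ │     │ │   │   │
│ │ ╵ │ ╶─┐ ╵ ├───┴───┤
│ │   │   │   │↓ ← ← ↰│
│ └───┴─┐ └───┘ ╶───┐ │
│       │    B ↲    │↑│
├───┬─╴ ├───┬───┬───┤ │
│   │   │   │   │   │↑│
│ ╶─┘ ┌─┘ ╷ ╵ ╷ ╵ ╷ ╵ │
│     │   │   │   │  ↑│
│ ╶───┴─╴ ├───┴───┴─╴ │
│         │    A → → ↑│
└─────────┴───────────┘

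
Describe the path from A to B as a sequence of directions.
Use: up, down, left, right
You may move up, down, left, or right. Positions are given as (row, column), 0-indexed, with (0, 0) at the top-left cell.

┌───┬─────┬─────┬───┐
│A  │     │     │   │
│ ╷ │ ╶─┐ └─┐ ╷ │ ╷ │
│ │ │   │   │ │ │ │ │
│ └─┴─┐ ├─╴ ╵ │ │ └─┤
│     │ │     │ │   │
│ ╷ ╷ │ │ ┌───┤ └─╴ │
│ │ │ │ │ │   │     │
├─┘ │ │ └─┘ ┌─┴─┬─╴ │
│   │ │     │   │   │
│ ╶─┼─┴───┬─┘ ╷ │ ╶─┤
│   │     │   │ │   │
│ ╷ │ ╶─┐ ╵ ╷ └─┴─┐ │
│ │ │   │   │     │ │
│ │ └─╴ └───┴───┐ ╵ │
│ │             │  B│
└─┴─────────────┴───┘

Finding the path and converting it to directions:
Path through cells: (0,0) → (1,0) → (2,0) → (2,1) → (3,1) → (4,1) → (4,0) → (5,0) → (5,1) → (6,1) → (7,1) → (7,2) → (7,3) → (6,3) → (6,2) → (5,2) → (5,3) → (5,4) → (6,4) → (6,5) → (5,5) → (5,6) → (6,6) → (6,7) → (6,8) → (7,8) → (7,9)
Directions: down, down, right, down, down, left, down, right, down, down, right, right, up, left, up, right, right, down, right, up, right, down, right, right, down, right

Solution:

┌───┬─────┬─────┬───┐
│A  │     │     │   │
│ ╷ │ ╶─┐ └─┐ ╷ │ ╷ │
│↓│ │   │   │ │ │ │ │
│ └─┴─┐ ├─╴ ╵ │ │ └─┤
│↳ ↓  │ │     │ │   │
│ ╷ ╷ │ │ ┌───┤ └─╴ │
│ │↓│ │ │ │   │     │
├─┘ │ │ └─┘ ┌─┴─┬─╴ │
│↓ ↲│ │     │   │   │
│ ╶─┼─┴───┬─┘ ╷ │ ╶─┤
│↳ ↓│↱ → ↓│↱ ↓│ │   │
│ ╷ │ ╶─┐ ╵ ╷ └─┴─┐ │
│ │↓│↑ ↰│↳ ↑│↳ → ↓│ │
│ │ └─╴ └───┴───┐ ╵ │
│ │↳ → ↑        │↳ B│
└─┴─────────────┴───┘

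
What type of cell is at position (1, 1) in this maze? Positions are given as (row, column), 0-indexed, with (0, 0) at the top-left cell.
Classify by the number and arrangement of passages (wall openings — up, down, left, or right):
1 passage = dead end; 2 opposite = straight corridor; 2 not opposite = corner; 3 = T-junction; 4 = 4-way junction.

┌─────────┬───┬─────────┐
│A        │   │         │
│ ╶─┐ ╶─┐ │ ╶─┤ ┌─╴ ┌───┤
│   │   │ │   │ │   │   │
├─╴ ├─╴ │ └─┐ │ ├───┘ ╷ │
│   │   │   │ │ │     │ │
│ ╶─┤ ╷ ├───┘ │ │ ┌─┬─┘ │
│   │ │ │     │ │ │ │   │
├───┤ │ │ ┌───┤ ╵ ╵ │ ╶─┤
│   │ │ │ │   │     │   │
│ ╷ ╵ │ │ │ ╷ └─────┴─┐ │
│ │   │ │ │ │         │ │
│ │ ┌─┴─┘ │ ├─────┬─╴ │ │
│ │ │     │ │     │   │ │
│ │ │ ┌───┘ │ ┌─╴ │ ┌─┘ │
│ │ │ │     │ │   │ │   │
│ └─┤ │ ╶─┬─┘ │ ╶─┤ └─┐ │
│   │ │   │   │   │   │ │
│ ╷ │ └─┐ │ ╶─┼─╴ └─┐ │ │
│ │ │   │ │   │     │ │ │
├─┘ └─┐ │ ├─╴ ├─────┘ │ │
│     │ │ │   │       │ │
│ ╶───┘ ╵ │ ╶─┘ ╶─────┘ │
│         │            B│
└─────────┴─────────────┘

Checking cell at (1, 1):
Number of passages: 2
Cell type: corner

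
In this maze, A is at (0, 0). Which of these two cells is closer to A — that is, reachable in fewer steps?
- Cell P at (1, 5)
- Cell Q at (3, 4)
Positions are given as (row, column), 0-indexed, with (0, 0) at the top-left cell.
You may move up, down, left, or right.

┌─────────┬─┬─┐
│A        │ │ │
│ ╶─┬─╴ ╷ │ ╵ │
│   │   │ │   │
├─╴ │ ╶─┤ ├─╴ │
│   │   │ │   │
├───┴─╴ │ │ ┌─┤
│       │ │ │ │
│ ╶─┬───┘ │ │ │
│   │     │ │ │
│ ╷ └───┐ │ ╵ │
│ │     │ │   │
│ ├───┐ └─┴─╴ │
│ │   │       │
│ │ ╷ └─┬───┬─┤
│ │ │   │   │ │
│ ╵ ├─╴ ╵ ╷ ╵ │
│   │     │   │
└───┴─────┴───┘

Shortest path A → P at (1, 5): 28 steps
Shortest path A → Q at (3, 4): 7 steps

Q is closer (7 steps vs 28 steps).

Path to P:

┌─────────┬─┬─┐
│A → → ↓  │ │ │
│ ╶─┬─╴ ╷ │ ╵ │
│   │↓ ↲│ │P ↰│
├─╴ │ ╶─┤ ├─╴ │
│   │↳ ↓│ │↱ ↑│
├───┴─╴ │ │ ┌─┤
│↓ ← ← ↲│ │↑│ │
│ ╶─┬───┘ │ │ │
│↳ ↓│     │↑│ │
│ ╷ └───┐ │ ╵ │
│ │↳ → ↓│ │↑ ↰│
│ ├───┐ └─┴─╴ │
│ │   │↳ → → ↑│
│ │ ╷ └─┬───┬─┤
│ │ │   │   │ │
│ ╵ ├─╴ ╵ ╷ ╵ │
│   │     │   │
└───┴─────┴───┘

Path to Q:

┌─────────┬─┬─┐
│A → → → ↓│ │ │
│ ╶─┬─╴ ╷ │ ╵ │
│   │   │↓│   │
├─╴ │ ╶─┤ ├─╴ │
│   │   │↓│   │
├───┴─╴ │ │ ┌─┤
│       │Q│ │ │
│ ╶─┬───┘ │ │ │
│   │     │ │ │
│ ╷ └───┐ │ ╵ │
│ │     │ │   │
│ ├───┐ └─┴─╴ │
│ │   │       │
│ │ ╷ └─┬───┬─┤
│ │ │   │   │ │
│ ╵ ├─╴ ╵ ╷ ╵ │
│   │     │   │
└───┴─────┴───┘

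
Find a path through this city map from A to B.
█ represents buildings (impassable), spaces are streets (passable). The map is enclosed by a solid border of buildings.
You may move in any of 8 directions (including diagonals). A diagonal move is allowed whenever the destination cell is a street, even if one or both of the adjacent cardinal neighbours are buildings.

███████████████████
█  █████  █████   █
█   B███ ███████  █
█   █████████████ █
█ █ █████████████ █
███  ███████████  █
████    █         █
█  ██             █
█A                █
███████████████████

Finding the shortest path from A to B:
Movement: 8-directional
Path length: 9 steps
Directions: right → right → right → up-right → up → up-left → up-left → up → up-right

Solution:

███████████████████
█  █████  █████   █
█   B███ ███████  █
█  ↗█████████████ █
█ █↑█████████████ █
███ ↖███████████  █
████ ↖  █         █
█  ██↑            █
█A→→↗             █
███████████████████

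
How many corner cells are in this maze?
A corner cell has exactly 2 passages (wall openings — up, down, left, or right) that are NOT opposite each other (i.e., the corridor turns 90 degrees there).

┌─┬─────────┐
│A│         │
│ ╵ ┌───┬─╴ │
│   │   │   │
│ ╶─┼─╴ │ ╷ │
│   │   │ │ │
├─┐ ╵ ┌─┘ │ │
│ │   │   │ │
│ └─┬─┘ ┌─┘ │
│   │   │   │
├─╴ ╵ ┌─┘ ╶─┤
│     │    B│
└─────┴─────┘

Counting corner cells (2 non-opposite passages):
Total corners: 20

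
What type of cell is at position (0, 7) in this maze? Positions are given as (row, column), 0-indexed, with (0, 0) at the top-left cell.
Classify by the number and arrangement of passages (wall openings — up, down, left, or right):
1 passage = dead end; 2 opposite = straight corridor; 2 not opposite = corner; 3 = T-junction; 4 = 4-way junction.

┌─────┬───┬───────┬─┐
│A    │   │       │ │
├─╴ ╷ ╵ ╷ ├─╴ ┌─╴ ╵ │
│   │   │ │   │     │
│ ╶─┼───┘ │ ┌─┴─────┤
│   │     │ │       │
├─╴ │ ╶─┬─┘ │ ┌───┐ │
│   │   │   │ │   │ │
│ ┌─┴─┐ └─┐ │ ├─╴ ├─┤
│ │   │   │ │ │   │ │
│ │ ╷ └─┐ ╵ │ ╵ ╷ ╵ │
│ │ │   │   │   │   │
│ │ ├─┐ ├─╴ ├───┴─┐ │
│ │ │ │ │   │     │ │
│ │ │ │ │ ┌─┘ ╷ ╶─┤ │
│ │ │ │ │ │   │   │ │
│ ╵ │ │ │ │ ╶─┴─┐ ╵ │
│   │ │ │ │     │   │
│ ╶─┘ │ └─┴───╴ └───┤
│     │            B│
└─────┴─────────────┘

Checking cell at (0, 7):
Number of passages: 2
Cell type: straight corridor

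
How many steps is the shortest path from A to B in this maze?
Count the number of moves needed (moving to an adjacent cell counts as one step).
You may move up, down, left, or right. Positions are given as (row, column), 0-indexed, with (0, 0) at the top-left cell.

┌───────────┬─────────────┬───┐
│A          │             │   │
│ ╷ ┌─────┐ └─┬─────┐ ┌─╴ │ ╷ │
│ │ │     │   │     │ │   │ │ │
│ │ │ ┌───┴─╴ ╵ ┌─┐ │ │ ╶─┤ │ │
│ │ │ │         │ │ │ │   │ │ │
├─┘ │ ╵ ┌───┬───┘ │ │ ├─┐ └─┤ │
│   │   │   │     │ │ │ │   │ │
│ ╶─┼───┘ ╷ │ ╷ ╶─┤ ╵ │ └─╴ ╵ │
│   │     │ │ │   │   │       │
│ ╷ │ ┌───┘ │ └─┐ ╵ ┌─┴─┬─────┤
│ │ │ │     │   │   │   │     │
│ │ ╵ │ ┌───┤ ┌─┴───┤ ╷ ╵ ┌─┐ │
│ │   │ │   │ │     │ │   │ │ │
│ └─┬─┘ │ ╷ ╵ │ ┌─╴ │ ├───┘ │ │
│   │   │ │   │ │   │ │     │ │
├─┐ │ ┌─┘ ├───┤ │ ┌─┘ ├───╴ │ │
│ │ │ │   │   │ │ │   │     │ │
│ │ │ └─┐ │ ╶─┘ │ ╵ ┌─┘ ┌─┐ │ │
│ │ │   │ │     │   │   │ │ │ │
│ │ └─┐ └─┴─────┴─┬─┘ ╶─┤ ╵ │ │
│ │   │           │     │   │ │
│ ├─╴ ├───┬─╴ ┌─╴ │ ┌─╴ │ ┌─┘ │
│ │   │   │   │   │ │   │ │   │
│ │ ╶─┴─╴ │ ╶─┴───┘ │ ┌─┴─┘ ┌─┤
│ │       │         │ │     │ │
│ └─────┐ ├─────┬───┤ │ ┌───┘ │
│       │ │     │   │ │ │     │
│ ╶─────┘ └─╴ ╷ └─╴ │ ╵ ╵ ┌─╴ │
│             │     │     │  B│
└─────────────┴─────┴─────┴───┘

Using BFS to find shortest path:
Start: (0, 0), End: (14, 14)
Path found:
(0,0) → (0,1) → (1,1) → (2,1) → (3,1) → (3,0) → (4,0) → (4,1) → (5,1) → (6,1) → (6,2) → (5,2) → (4,2) → (4,3) → (4,4) → (3,4) → (3,5) → (4,5) → (5,5) → (5,4) → (5,3) → (6,3) → (7,3) → (7,2) → (8,2) → (9,2) → (9,3) → (10,3) → (10,4) → (10,5) → (10,6) → (11,6) → (11,5) → (12,5) → (12,6) → (12,7) → (12,8) → (12,9) → (11,9) → (10,9) → (10,10) → (10,11) → (11,11) → (11,10) → (12,10) → (13,10) → (14,10) → (14,11) → (14,12) → (13,12) → (13,13) → (13,14) → (14,14)
Number of steps: 52

Solution:

┌───────────┬─────────────┬───┐
│A ↓        │             │   │
│ ╷ ┌─────┐ └─┬─────┐ ┌─╴ │ ╷ │
│ │↓│     │   │     │ │   │ │ │
│ │ │ ┌───┴─╴ ╵ ┌─┐ │ │ ╶─┤ │ │
│ │↓│ │         │ │ │ │   │ │ │
├─┘ │ ╵ ┌───┬───┘ │ │ ├─┐ └─┤ │
│↓ ↲│   │↱ ↓│     │ │ │ │   │ │
│ ╶─┼───┘ ╷ │ ╷ ╶─┤ ╵ │ └─╴ ╵ │
│↳ ↓│↱ → ↑│↓│ │   │   │       │
│ ╷ │ ┌───┘ │ └─┐ ╵ ┌─┴─┬─────┤
│ │↓│↑│↓ ← ↲│   │   │   │     │
│ │ ╵ │ ┌───┤ ┌─┴───┤ ╷ ╵ ┌─┐ │
│ │↳ ↑│↓│   │ │     │ │   │ │ │
│ └─┬─┘ │ ╷ ╵ │ ┌─╴ │ ├───┘ │ │
│   │↓ ↲│ │   │ │   │ │     │ │
├─┐ │ ┌─┘ ├───┤ │ ┌─┘ ├───╴ │ │
│ │ │↓│   │   │ │ │   │     │ │
│ │ │ └─┐ │ ╶─┘ │ ╵ ┌─┘ ┌─┐ │ │
│ │ │↳ ↓│ │     │   │   │ │ │ │
│ │ └─┐ └─┴─────┴─┬─┘ ╶─┤ ╵ │ │
│ │   │↳ → → ↓    │↱ → ↓│   │ │
│ ├─╴ ├───┬─╴ ┌─╴ │ ┌─╴ │ ┌─┘ │
│ │   │   │↓ ↲│   │↑│↓ ↲│ │   │
│ │ ╶─┴─╴ │ ╶─┴───┘ │ ┌─┴─┘ ┌─┤
│ │       │↳ → → → ↑│↓│     │ │
│ └─────┐ ├─────┬───┤ │ ┌───┘ │
│       │ │     │   │↓│ │↱ → ↓│
│ ╶─────┘ └─╴ ╷ └─╴ │ ╵ ╵ ┌─╴ │
│             │     │↳ → ↑│  B│
└─────────────┴─────┴─────┴───┘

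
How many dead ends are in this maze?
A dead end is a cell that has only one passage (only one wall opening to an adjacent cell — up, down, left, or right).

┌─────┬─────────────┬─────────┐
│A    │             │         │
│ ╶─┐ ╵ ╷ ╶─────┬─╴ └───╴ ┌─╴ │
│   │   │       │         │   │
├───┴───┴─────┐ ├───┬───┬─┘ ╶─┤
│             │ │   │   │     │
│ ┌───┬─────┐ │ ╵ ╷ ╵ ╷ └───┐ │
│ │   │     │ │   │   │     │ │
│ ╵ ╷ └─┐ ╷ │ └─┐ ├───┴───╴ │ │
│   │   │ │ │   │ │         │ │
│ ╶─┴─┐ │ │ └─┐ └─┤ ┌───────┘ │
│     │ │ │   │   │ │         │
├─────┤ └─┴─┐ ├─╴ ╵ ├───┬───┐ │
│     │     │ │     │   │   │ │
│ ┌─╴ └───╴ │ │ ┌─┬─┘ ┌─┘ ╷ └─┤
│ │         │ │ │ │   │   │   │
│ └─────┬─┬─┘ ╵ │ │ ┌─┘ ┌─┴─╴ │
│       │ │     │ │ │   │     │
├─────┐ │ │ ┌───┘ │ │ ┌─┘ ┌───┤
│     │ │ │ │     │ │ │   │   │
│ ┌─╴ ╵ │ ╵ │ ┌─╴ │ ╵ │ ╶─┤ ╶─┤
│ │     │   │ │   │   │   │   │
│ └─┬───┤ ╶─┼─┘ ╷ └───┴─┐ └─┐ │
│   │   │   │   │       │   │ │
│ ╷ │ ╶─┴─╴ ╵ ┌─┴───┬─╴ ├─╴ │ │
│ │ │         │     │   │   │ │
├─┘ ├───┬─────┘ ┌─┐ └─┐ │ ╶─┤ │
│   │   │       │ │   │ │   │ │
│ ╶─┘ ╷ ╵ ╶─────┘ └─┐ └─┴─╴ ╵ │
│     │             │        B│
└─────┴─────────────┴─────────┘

Checking each cell for number of passages:

Dead ends found at positions:
  (0, 10)
  (1, 1)
  (1, 8)
  (2, 12)
  (3, 3)
  (4, 8)
  (5, 2)
  (5, 4)
  (5, 10)
  (6, 11)
  (6, 14)
  (7, 1)
  (7, 8)
  (8, 4)
  (9, 14)
  (10, 1)
  (10, 6)
  (11, 3)
  (12, 0)
  (12, 10)
  (13, 8)
  (13, 11)
  (14, 9)
Total dead ends: 23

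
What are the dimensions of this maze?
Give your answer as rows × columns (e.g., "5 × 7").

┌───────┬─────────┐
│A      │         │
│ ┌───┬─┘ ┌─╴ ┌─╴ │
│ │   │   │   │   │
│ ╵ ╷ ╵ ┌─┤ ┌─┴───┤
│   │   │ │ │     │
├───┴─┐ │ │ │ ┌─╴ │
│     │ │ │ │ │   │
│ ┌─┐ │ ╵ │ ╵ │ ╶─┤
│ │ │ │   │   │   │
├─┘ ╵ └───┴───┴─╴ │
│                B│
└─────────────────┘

Counting the maze dimensions:
Rows (vertical): 6
Columns (horizontal): 9
Dimensions: 6 × 9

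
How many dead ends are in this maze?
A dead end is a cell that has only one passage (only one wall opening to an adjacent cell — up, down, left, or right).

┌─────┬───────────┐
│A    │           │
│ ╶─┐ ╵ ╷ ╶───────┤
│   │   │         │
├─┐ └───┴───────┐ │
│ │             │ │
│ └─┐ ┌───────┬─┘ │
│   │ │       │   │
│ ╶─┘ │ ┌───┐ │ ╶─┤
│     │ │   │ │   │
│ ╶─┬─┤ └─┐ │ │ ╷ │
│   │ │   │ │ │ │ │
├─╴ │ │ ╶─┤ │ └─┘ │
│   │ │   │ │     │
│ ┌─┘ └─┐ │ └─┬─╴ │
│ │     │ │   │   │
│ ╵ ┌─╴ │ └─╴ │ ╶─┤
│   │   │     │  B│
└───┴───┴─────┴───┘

Checking each cell for number of passages:

Dead ends found at positions:
  (0, 8)
  (2, 0)
  (2, 7)
  (3, 1)
  (4, 4)
  (5, 2)
  (5, 4)
  (5, 7)
  (8, 2)
  (8, 8)
Total dead ends: 10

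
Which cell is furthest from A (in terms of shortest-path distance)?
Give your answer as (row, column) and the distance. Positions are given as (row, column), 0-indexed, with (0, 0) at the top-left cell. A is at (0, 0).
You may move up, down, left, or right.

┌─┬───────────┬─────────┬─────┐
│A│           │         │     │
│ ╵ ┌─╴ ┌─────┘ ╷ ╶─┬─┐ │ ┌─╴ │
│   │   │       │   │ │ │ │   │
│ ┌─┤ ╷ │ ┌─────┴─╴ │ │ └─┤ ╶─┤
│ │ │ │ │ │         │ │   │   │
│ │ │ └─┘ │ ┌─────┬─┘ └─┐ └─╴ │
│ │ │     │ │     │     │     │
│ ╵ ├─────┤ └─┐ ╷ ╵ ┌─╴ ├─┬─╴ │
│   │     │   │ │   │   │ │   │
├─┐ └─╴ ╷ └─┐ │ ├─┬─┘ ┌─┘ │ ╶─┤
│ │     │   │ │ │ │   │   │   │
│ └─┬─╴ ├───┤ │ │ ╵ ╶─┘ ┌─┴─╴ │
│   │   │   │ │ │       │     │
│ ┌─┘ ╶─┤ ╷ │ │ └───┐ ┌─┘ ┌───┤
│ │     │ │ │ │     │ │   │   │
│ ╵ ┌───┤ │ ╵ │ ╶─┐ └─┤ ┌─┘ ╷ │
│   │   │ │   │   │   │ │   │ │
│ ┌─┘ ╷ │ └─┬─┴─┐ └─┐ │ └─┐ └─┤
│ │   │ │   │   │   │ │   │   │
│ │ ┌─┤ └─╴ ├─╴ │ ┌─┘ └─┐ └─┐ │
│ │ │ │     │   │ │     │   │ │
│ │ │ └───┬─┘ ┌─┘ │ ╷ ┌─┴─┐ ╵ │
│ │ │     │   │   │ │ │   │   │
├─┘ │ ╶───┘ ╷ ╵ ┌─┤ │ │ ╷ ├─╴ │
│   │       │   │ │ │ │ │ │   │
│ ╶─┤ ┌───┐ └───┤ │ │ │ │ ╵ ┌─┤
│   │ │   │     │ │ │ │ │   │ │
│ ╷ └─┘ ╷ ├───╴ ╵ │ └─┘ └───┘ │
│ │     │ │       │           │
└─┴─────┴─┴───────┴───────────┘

Computing BFS distances from A to all cells:
Furthest cell: (4, 12)
Distance: 86 steps

Path from A to the furthest cell:

┌─┬───────────┬─────────┬─────┐
│A│↱ → ↓      │↱ → → → ↓│     │
│ ╵ ┌─╴ ┌─────┘ ╷ ╶─┬─┐ │ ┌─╴ │
│↳ ↑│↓ ↲│↱ → → ↑│   │ │↓│ │   │
│ ┌─┤ ╷ │ ┌─────┴─╴ │ │ └─┤ ╶─┤
│ │ │↓│ │↑│         │ │↳ ↓│   │
│ │ │ └─┘ │ ┌─────┬─┘ └─┐ └─╴ │
│ │ │↳ → ↑│ │  ↱ ↓│↱ → ↓│↳ → ↓│
│ ╵ ├─────┤ └─┐ ╷ ╵ ┌─╴ ├─┬─╴ │
│   │     │   │↑│↳ ↑│↓ ↲│B│↓ ↲│
├─┐ └─╴ ╷ └─┐ │ ├─┬─┘ ┌─┘ │ ╶─┤
│ │     │   │ │↑│ │↓ ↲│↱ ↑│↳ ↓│
│ └─┬─╴ ├───┤ │ │ ╵ ╶─┘ ┌─┴─╴ │
│   │   │   │ │↑│  ↳ → ↑│↓ ← ↲│
│ ┌─┘ ╶─┤ ╷ │ │ └───┐ ┌─┘ ┌───┤
│ │     │ │ │ │↑ ← ↰│ │↓ ↲│   │
│ ╵ ┌───┤ │ ╵ │ ╶─┐ └─┤ ┌─┘ ╷ │
│   │   │ │   │   │↑ ↰│↓│   │ │
│ ┌─┘ ╷ │ └─┬─┴─┐ └─┐ │ └─┐ └─┤
│ │   │ │   │   │   │↑│↳ ↓│   │
│ │ ┌─┤ └─╴ ├─╴ │ ┌─┘ └─┐ └─┐ │
│ │ │ │     │   │ │↱ ↑  │↳ ↓│ │
│ │ │ └───┬─┘ ┌─┘ │ ╷ ┌─┴─┐ ╵ │
│ │ │     │   │   │↑│ │↓ ↰│↳ ↓│
├─┘ │ ╶───┘ ╷ ╵ ┌─┤ │ │ ╷ ├─╴ │
│   │       │   │ │↑│ │↓│↑│↓ ↲│
│ ╶─┤ ┌───┐ └───┤ │ │ │ │ ╵ ┌─┤
│   │ │   │     │ │↑│ │↓│↑ ↲│ │
│ ╷ └─┘ ╷ ├───╴ ╵ │ └─┘ └───┘ │
│ │     │ │       │↑ ← ↲      │
└─┴─────┴─┴───────┴───────────┘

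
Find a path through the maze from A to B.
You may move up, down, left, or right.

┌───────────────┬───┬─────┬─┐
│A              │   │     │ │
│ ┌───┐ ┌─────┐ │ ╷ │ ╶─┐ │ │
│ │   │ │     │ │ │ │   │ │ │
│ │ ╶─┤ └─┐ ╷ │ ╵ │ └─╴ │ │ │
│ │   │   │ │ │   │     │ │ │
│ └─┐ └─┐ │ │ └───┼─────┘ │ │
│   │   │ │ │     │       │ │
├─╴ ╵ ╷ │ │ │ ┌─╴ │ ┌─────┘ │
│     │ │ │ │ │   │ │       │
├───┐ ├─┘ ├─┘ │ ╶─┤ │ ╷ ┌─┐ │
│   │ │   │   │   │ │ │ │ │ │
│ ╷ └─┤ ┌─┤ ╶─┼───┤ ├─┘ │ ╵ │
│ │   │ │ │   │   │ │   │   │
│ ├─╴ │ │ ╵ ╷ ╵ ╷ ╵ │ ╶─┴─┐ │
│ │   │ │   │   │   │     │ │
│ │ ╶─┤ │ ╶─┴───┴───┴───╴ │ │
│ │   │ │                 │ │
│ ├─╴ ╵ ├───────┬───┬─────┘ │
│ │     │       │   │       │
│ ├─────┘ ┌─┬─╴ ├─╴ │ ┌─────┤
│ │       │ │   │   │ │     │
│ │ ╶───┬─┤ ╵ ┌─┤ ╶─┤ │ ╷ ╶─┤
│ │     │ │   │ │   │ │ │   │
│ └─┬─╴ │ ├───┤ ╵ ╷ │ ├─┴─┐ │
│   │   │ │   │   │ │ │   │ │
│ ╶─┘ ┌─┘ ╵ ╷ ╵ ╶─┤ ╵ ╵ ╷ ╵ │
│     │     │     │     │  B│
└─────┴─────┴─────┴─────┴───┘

Finding the shortest path through the maze:
Path length: 76 steps
Directions: right → right → right → right → right → right → right → down → down → right → up → up → right → down → down → right → right → up → left → up → right → right → down → down → down → left → left → left → down → down → down → down → left → up → left → down → left → up → left → down → left → down → right → right → right → right → right → right → right → right → up → left → left → up → right → up → up → right → right → down → down → down → down → down → left → left → left → down → down → down → down → right → up → right → down → right

Solution:

┌───────────────┬───┬─────┬─┐
│A → → → → → → ↓│↱ ↓│↱ → ↓│ │
│ ┌───┐ ┌─────┐ │ ╷ │ ╶─┐ │ │
│ │   │ │     │↓│↑│↓│↑ ↰│↓│ │
│ │ ╶─┤ └─┐ ╷ │ ╵ │ └─╴ │ │ │
│ │   │   │ │ │↳ ↑│↳ → ↑│↓│ │
│ └─┐ └─┐ │ │ └───┼─────┘ │ │
│   │   │ │ │     │↓ ← ← ↲│ │
├─╴ ╵ ╷ │ │ │ ┌─╴ │ ┌─────┘ │
│     │ │ │ │ │   │↓│  ↱ → ↓│
├───┐ ├─┘ ├─┘ │ ╶─┤ │ ╷ ┌─┐ │
│   │ │   │   │   │↓│ │↑│ │↓│
│ ╷ └─┤ ┌─┤ ╶─┼───┤ ├─┘ │ ╵ │
│ │   │ │ │↓ ↰│↓ ↰│↓│↱ ↑│  ↓│
│ ├─╴ │ │ ╵ ╷ ╵ ╷ ╵ │ ╶─┴─┐ │
│ │   │ │↓ ↲│↑ ↲│↑ ↲│↑ ← ↰│↓│
│ │ ╶─┤ │ ╶─┴───┴───┴───╴ │ │
│ │   │ │↳ → → → → → → → ↑│↓│
│ ├─╴ ╵ ├───────┬───┬─────┘ │
│ │     │       │   │↓ ← ← ↲│
│ ├─────┘ ┌─┬─╴ ├─╴ │ ┌─────┤
│ │       │ │   │   │↓│     │
│ │ ╶───┬─┤ ╵ ┌─┤ ╶─┤ │ ╷ ╶─┤
│ │     │ │   │ │   │↓│ │   │
│ └─┬─╴ │ ├───┤ ╵ ╷ │ ├─┴─┐ │
│   │   │ │   │   │ │↓│↱ ↓│ │
│ ╶─┘ ┌─┘ ╵ ╷ ╵ ╶─┤ ╵ ╵ ╷ ╵ │
│     │     │     │  ↳ ↑│↳ B│
└─────┴─────┴─────┴─────┴───┘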